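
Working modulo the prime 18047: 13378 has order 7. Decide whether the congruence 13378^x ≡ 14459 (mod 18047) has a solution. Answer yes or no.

no

⟨13378⟩ has order 7; its elements mod 18047 are {1, 5767, 6077, 13378, 14418, 15715, 16832}.
14459 is not in this set.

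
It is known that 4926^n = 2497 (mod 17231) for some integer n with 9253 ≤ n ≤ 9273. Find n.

Compute 4926^9253 mod 17231 = 14906, then multiply by 4926 repeatedly:
  4926^9253=14906  4926^9254=5665  4926^9255=8801  4926^9256=530  4926^9257=8899
  4926^9258=810  4926^9259=9699  4926^9260=12942  4926^9261=14823  4926^9262=10351
  4926^9263=2497
Found 2497 at exponent 9263.

9263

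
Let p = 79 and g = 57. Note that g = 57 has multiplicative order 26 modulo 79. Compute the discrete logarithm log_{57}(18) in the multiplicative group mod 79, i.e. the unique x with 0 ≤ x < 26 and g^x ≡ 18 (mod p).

12

Successive powers of 57 modulo 79:
  57^0=1  57^1=57  57^2=10  57^3=17  57^4=21  57^5=12
  57^6=52  57^7=41  57^8=46  57^9=15  57^10=65  57^11=71
  57^12=18
So 57^12 ≡ 18 (mod 79), giving x = 12.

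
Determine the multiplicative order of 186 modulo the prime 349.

The order of 186 must divide p − 1 = 348 = 2^2 · 3 · 29.
Divisors: 1, 2, 3, 4, 6, 12, 29, 58, 87, 116, 174, 348.
Check each in increasing order: 186^1 ≡ 186;  186^2 ≡ 45;  186^3 ≡ 343;  186^4 ≡ 280;  186^6 ≡ 36;  186^12 ≡ 249;  186^29 ≡ 213;  186^58 ≡ 348;  186^87 ≡ 136;  186^116 ≡ 1.
Smallest exponent giving 1 is 116.

116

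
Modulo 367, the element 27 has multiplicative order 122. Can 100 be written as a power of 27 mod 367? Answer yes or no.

no

100 ∈ ⟨27⟩ iff 100^122 ≡ 1 (mod 367), since |⟨27⟩| = 122.
100^122 mod 367 = 83.
Since 83 ≠ 1, 100 does not lie in the subgroup.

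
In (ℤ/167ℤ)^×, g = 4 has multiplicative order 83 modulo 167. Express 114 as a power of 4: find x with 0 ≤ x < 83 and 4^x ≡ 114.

Baby-step giant-step with m = ceil(sqrt(83)) = 10.
Baby table (4^j mod 167 for j=0..9):
  0:1  1:4  2:16  3:64  4:89  5:22  6:88  7:18
  8:72  9:121
Giant step factor: 4^(-10) ≡ 108 (mod 167).
Scan 114·108^i mod 167 for i = 0, 1, …:
  i=0: 114   i=1: 121
Match at i=1, j=9: x = 1·10 + 9 = 19.

19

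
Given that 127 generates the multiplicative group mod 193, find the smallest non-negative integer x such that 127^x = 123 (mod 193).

151

Baby-step giant-step with m = ceil(sqrt(192)) = 14.
Baby table (127^j mod 193 for j=0..13):
  0:1  1:127  2:110  3:74  4:134  5:34  6:72  7:73
  8:7  9:117  10:191  11:132  12:166  13:45
Giant step factor: 127^(-14) ≡ 18 (mod 193).
Scan 123·18^i mod 193 for i = 0, 1, …:
  i=0: 123   i=1: 91   i=2: 94   i=3: 148
  i=4: 155   i=5: 88   i=6: 40   i=7: 141
  i=8: 29   i=9: 136   i=10: 132
Match at i=10, j=11: x = 10·14 + 11 = 151.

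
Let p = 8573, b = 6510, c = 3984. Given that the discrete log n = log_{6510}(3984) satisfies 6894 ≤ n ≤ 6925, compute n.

6922

Compute 6510^6894 mod 8573 = 6844, then multiply by 6510 repeatedly:
  6510^6894=6844  6510^6895=559  6510^6896=4138  6510^6897=2014  6510^6898=3023
  6510^6899=4695  6510^6900=1705  6510^6901=6088  6510^6902=8474  6510^6903=7058
  6510^6904=4873  6510^6905=3130  6510^6906=6852  6510^6907=1201  6510^6908=8507
  6510^6909=7563  6510^6910=391  6510^6911=7802  6510^6912=4568  6510^6913=6516
  6510^6914=8529  6510^6915=5042  6510^6916=5976  6510^6917=8059  6510^6918=5903
  6510^6919=4344  6510^6920=5686  6510^6921=6219  6510^6922=3984
Found 3984 at exponent 6922.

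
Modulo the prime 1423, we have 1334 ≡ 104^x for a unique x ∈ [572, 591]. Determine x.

579

Compute 104^572 mod 1423 = 60, then multiply by 104 repeatedly:
  104^572=60  104^573=548  104^574=72  104^575=373  104^576=371
  104^577=163  104^578=1299  104^579=1334
Found 1334 at exponent 579.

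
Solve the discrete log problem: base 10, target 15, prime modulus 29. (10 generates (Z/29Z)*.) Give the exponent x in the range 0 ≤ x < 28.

Successive powers of 10 modulo 29:
  10^0=1  10^1=10  10^2=13  10^3=14  10^4=24  10^5=8
  10^6=22  10^7=17  10^8=25  10^9=18  10^10=6  10^11=2
  10^12=20  10^13=26  10^14=28  10^15=19  10^16=16  10^17=15
So 10^17 ≡ 15 (mod 29), giving x = 17.

17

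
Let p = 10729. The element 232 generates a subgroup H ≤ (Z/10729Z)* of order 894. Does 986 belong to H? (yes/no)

986 ∈ ⟨232⟩ iff 986^894 ≡ 1 (mod 10729), since |⟨232⟩| = 894.
986^894 mod 10729 = 8987.
Since 8987 ≠ 1, 986 does not lie in the subgroup.

no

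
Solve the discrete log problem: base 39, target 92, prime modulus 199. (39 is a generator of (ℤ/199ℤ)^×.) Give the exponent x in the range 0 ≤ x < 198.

66

Baby-step giant-step with m = ceil(sqrt(198)) = 15.
Baby table (39^j mod 199 for j=0..14):
  0:1  1:39  2:128  3:17  4:66  5:186  6:90  7:127
  8:177  9:137  10:169  11:24  12:140  13:87  14:10
Giant step factor: 39^(-15) ≡ 174 (mod 199).
Scan 92·174^i mod 199 for i = 0, 1, …:
  i=0: 92   i=1: 88   i=2: 188   i=3: 76
  i=4: 90
Match at i=4, j=6: x = 4·15 + 6 = 66.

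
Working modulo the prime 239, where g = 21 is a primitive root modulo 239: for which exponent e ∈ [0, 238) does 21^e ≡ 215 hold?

221

Baby-step giant-step with m = ceil(sqrt(238)) = 16.
Baby table (21^j mod 239 for j=0..15):
  0:1  1:21  2:202  3:179  4:174  5:69  6:15  7:76
  8:162  9:56  10:220  11:79  12:225  13:184  14:40  15:123
Giant step factor: 21^(-16) ≡ 213 (mod 239).
Scan 215·213^i mod 239 for i = 0, 1, …:
  i=0: 215   i=1: 146   i=2: 28   i=3: 228
  i=4: 47   i=5: 212   i=6: 224   i=7: 151
  i=8: 137   i=9: 23   i=10: 119   i=11: 13
  i=12: 140   i=13: 184
Match at i=13, j=13: e = 13·16 + 13 = 221.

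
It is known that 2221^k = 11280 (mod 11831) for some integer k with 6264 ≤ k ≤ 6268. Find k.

Compute 2221^6264 mod 11831 = 9700, then multiply by 2221 repeatedly:
  2221^6264=9700  2221^6265=11280
Found 11280 at exponent 6265.

6265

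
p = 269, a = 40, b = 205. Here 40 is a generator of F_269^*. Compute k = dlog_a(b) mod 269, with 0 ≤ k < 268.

Baby-step giant-step with m = ceil(sqrt(268)) = 17.
Baby table (40^j mod 269 for j=0..16):
  0:1  1:40  2:255  3:247  4:196  5:39  6:215  7:261
  8:218  9:112  10:176  11:46  12:226  13:163  14:64  15:139
  16:180
Giant step factor: 40^(-17) ≡ 111 (mod 269).
Scan 205·111^i mod 269 for i = 0, 1, …:
  i=0: 205   i=1: 159   i=2: 164   i=3: 181
  i=4: 185   i=5: 91   i=6: 148   i=7: 19
  i=8: 226
Match at i=8, j=12: k = 8·17 + 12 = 148.

148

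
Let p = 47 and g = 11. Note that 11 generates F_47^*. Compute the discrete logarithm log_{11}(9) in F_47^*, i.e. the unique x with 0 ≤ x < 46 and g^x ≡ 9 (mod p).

Baby-step giant-step with m = ceil(sqrt(46)) = 7.
Baby table (11^j mod 47 for j=0..6):
  0:1  1:11  2:27  3:15  4:24  5:29  6:37
Giant step factor: 11^(-7) ≡ 44 (mod 47).
Scan 9·44^i mod 47 for i = 0, 1, …:
  i=0: 9   i=1: 20   i=2: 34   i=3: 39
  i=4: 24
Match at i=4, j=4: x = 4·7 + 4 = 32.

32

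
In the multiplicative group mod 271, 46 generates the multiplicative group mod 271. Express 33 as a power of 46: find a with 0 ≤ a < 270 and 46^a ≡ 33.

Baby-step giant-step with m = ceil(sqrt(270)) = 17.
Baby table (46^j mod 271 for j=0..16):
  0:1  1:46  2:219  3:47  4:265  5:266  6:41  7:260
  8:36  9:30  10:25  11:66  12:55  13:91  14:121  15:146
  16:212
Giant step factor: 46^(-17) ≡ 203 (mod 271).
Scan 33·203^i mod 271 for i = 0, 1, …:
  i=0: 33   i=1: 195   i=2: 19   i=3: 63
  i=4: 52   i=5: 258   i=6: 71   i=7: 50
  i=8: 123   i=9: 37   i=10: 194   i=11: 87
  i=12: 46
Match at i=12, j=1: a = 12·17 + 1 = 205.

205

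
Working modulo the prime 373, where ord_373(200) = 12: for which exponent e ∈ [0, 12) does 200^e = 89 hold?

2

Successive powers of 200 modulo 373:
  200^0=1  200^1=200  200^2=89
So 200^2 ≡ 89 (mod 373), giving e = 2.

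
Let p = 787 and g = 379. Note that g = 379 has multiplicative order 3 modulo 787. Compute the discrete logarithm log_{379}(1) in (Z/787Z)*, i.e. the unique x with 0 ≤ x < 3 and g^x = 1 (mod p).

Successive powers of 379 modulo 787:
  379^0=1
So 379^0 ≡ 1 (mod 787), giving x = 0.

0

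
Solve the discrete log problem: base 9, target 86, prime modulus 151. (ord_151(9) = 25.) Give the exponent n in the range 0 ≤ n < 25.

19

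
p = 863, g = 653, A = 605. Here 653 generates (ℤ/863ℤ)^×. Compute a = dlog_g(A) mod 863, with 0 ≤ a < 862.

841

Baby-step giant-step with m = ceil(sqrt(862)) = 30.
Baby table (653^j mod 863 for j=0..29):
  0:1  1:653  2:87  3:716  4:665  5:156  6:34  7:627
  8:369  9:180  10:172  11:126  12:293  13:606  14:464  15:79
  16:670  17:832  18:469  19:755  20:242  21:97  22:342  23:672
  24:412  25:643  26:461  27:709  28:409  29:410
Giant step factor: 653^(-30) ≡ 315 (mod 863).
Scan 605·315^i mod 863 for i = 0, 1, …:
  i=0: 605   i=1: 715   i=2: 845   i=3: 371
  i=4: 360   i=5: 347   i=6: 567   i=7: 827
  i=8: 742   i=9: 720     …   i=27: 287
  i=28: 653
Match at i=28, j=1: a = 28·30 + 1 = 841.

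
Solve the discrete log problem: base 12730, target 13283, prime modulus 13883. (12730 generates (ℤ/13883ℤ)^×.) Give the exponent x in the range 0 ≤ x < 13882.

9196

Baby-step giant-step with m = ceil(sqrt(13882)) = 118.
Baby table (12730^j mod 13883 for j=0..117):
  0:1  1:12730  2:10524  3:13453  4:9885  5:538  6:4421  7:11531
  8:4671  9:941  10:11784  11:4505  12:11860  13:175  14:6470  15:9144
  16:8048  17:8383  18:10852  19:10110  20:4890  21:12211  22:11962  23:7516
  24:10927  25:6933  26:2859  27:7727  28:3655  29:6217  30:9310  31:11012
  32:6109  33:8887  34:12826  35:10900  36:10298  37:10254  38:5454  39:537
  40:5574  41:1007  42:5101  43:4939  44:11246  45:84  46:329  47:9387
  48:5529  49:11243  50:3543  51:10406  52:10677  53:3640  54:9629  55:4163
  56:3579  57:10547  58:817  59:2043  60:4531  61:9648  62:10022  63:9173
  64:2377  65:8153  66:12265  67:5232  68:6609  69:1590  70:13169  71:4145
  72:10450  73:1594  74:8557  75:4592  76:8730  77:13368  78:10709  79:8393
  80:13205  81:4286  82:590  83:13880  84:3459  85:10077  86:1290  87:11994
  88:12269  89:620  90:7056  91:13753  92:11060  93:6297  94:368  95:6069
  96:13358  97:8356  98:334  99:3622  100:2617  101:9093  102:11319  103:13096
  104:5016  105:5763  106:5218  107:8868  108:6967  109:5306  110:4585  111:2918
  112:9115  113:13719  114:8613  115:9439  116:1105  117:3171
Giant step factor: 12730^(-118) ≡ 5242 (mod 13883).
Scan 13283·5242^i mod 13883 for i = 0, 1, …:
  i=0: 13283   i=1: 6241   i=2: 6974   i=3: 3769
  i=4: 1589   i=5: 13621   i=6: 1013   i=7: 6840
  i=8: 9374   i=9: 6571     …   i=76: 6900
  i=77: 4585
Match at i=77, j=110: x = 77·118 + 110 = 9196.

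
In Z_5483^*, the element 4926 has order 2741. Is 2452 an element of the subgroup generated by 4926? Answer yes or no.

no

2452 ∈ ⟨4926⟩ iff 2452^2741 ≡ 1 (mod 5483), since |⟨4926⟩| = 2741.
2452^2741 mod 5483 = 5482.
Since 5482 ≠ 1, 2452 does not lie in the subgroup.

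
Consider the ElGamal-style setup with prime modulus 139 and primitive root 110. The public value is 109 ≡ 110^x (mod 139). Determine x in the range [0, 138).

41

Baby-step giant-step with m = ceil(sqrt(138)) = 12.
Baby table (110^j mod 139 for j=0..11):
  0:1  1:110  2:7  3:75  4:49  5:108  6:65  7:61
  8:38  9:10  10:127  11:70
Giant step factor: 110^(-12) ≡ 91 (mod 139).
Scan 109·91^i mod 139 for i = 0, 1, …:
  i=0: 109   i=1: 50   i=2: 102   i=3: 108
Match at i=3, j=5: x = 3·12 + 5 = 41.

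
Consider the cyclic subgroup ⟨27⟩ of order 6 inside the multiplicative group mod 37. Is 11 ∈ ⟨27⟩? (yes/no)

⟨27⟩ has order 6; its elements mod 37 are {1, 10, 11, 26, 27, 36}.
11 is in this set.

yes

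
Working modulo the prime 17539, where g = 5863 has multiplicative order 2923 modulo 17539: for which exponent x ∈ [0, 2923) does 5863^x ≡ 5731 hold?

640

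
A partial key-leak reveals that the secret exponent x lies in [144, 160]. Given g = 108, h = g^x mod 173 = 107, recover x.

155

Compute 108^144 mod 173 = 43, then multiply by 108 repeatedly:
  108^144=43  108^145=146  108^146=25  108^147=105  108^148=95
  108^149=53  108^150=15  108^151=63  108^152=57  108^153=101
  108^154=9  108^155=107
Found 107 at exponent 155.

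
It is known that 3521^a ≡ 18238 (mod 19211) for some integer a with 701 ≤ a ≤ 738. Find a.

734

Compute 3521^701 mod 19211 = 2613, then multiply by 3521 repeatedly:
  3521^701=2613  3521^702=17515  3521^703=3005  3521^704=14555  3521^705=12418
  3521^706=18753  3521^707=1106  3521^708=13604  3521^709=6661  3521^710=15961
  3521^711=6506  3521^712=8114  3521^713=2637  3521^714=5964  3521^715=1621
  3521^716=1874  3521^717=8981  3521^718=795  3521^719=13600  3521^720=11788
  3521^721=9788  3521^722=18225  3521^723=5485  3521^724=5630  3521^725=16689
  3521^726=14731  3521^727=17362  3521^728=2200  3521^729=4167  3521^730=14014
  3521^731=9446  3521^732=5125  3521^733=5996  3521^734=18238
Found 18238 at exponent 734.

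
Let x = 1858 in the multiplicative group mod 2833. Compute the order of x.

236

The order of 1858 must divide p − 1 = 2832 = 2^4 · 3 · 59.
Divisors: 1, 2, 3, 4, 6, 8, 12, 16, 24, 48, 59, 118, 177, 236, 354, 472, 708, 944, 1416, 2832.
Check each in increasing order: 1858^1 ≡ 1858;  1858^2 ≡ 1570;  1858^3 ≡ 1903;  1858^4 ≡ 190;  1858^6 ≡ 835;  1858^8 ≡ 2104;  1858^12 ≡ 307;  1858^16 ≡ 1670;  1858^24 ≡ 760;  1858^48 ≡ 2501;  1858^59 ≡ 1476;  1858^118 ≡ 2832;  1858^177 ≡ 1357;  1858^236 ≡ 1.
Smallest exponent giving 1 is 236.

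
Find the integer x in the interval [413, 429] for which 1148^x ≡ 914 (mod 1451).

416

Compute 1148^413 mod 1451 = 902, then multiply by 1148 repeatedly:
  1148^413=902  1148^414=933  1148^415=246  1148^416=914
Found 914 at exponent 416.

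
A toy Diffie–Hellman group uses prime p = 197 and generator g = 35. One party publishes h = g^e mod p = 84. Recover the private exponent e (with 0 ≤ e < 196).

119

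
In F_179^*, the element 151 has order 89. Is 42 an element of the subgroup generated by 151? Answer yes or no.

yes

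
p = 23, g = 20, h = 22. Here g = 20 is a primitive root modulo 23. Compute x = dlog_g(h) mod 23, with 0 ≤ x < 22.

Successive powers of 20 modulo 23:
  20^0=1  20^1=20  20^2=9  20^3=19  20^4=12  20^5=10
  20^6=16  20^7=21  20^8=6  20^9=5  20^10=8  20^11=22
So 20^11 ≡ 22 (mod 23), giving x = 11.

11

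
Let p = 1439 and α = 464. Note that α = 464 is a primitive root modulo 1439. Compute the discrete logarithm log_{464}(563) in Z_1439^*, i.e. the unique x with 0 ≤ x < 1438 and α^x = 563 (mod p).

1026

Baby-step giant-step with m = ceil(sqrt(1438)) = 38.
Baby table (464^j mod 1439 for j=0..37):
  0:1  1:464  2:885  3:525  4:409  5:1267  6:776  7:314
  8:357  9:163  10:804  11:355  12:674  13:473  14:744  15:1295
  16:817  17:631  18:667  19:103  20:305  21:498  22:832  23:396
  24:991  25:783  26:684  27:796  28:960  29:789  30:590  31:350
  32:1232  33:365  34:997  35:689  36:238  37:1068
Giant step factor: 464^(-38) ≡ 1141 (mod 1439).
Scan 563·1141^i mod 1439 for i = 0, 1, …:
  i=0: 563   i=1: 589   i=2: 36   i=3: 784
  i=4: 925   i=5: 638   i=6: 1263   i=7: 644
  i=8: 914   i=9: 1038     …   i=26: 536
  i=27: 1
Match at i=27, j=0: x = 27·38 + 0 = 1026.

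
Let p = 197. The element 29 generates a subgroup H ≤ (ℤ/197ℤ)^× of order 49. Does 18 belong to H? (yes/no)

18 ∈ ⟨29⟩ iff 18^49 ≡ 1 (mod 197), since |⟨29⟩| = 49.
18^49 mod 197 = 14.
Since 14 ≠ 1, 18 does not lie in the subgroup.

no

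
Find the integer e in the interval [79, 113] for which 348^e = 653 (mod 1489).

Compute 348^79 mod 1489 = 1181, then multiply by 348 repeatedly:
  348^79=1181  348^80=24  348^81=907  348^82=1457  348^83=776
  348^84=539  348^85=1447  348^86=274  348^87=56  348^88=131
  348^89=918  348^90=818  348^91=265  348^92=1391  348^93=143
  348^94=627  348^95=802  348^96=653
Found 653 at exponent 96.

96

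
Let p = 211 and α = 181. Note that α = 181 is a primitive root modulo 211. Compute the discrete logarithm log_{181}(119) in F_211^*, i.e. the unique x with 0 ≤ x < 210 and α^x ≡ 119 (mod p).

Baby-step giant-step with m = ceil(sqrt(210)) = 15.
Baby table (181^j mod 211 for j=0..14):
  0:1  1:181  2:56  3:8  4:182  5:26  6:64  7:190
  8:208  9:90  10:43  11:187  12:87  13:133  14:19
Giant step factor: 181^(-15) ≡ 67 (mod 211).
Scan 119·67^i mod 211 for i = 0, 1, …:
  i=0: 119   i=1: 166   i=2: 150   i=3: 133
Match at i=3, j=13: x = 3·15 + 13 = 58.

58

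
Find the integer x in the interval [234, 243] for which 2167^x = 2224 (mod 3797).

Compute 2167^234 mod 3797 = 2522, then multiply by 2167 repeatedly:
  2167^234=2522  2167^235=1291  2167^236=3005  2167^237=3777  2167^238=2224
Found 2224 at exponent 238.

238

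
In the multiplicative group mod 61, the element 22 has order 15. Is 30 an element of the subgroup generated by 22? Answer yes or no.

⟨22⟩ has order 15; its elements mod 61 are {1, 9, 12, 13, 15, 16, 20, 22, 25, 34, 42, 47, 56, 57, 58}.
30 is not in this set.

no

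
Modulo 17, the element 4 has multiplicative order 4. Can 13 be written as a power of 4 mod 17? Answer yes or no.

⟨4⟩ has order 4; its elements mod 17 are {1, 4, 13, 16}.
13 is in this set.

yes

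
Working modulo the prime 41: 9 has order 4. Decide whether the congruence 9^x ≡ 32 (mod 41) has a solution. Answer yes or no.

yes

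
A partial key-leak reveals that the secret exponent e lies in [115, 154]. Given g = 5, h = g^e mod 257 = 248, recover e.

142

Compute 5^115 mod 257 = 28, then multiply by 5 repeatedly:
  5^115=28  5^116=140  5^117=186  5^118=159  5^119=24
  5^120=120  5^121=86  5^122=173  5^123=94  5^124=213
  5^125=37  5^126=185  5^127=154  5^128=256  5^129=252
  5^130=232  5^131=132  5^132=146  5^133=216  5^134=52
  5^135=3  5^136=15  5^137=75  5^138=118  5^139=76
  5^140=123  5^141=101  5^142=248
Found 248 at exponent 142.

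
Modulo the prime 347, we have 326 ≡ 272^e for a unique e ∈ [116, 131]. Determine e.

118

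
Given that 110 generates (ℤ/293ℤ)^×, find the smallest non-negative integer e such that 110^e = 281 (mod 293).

93

Baby-step giant-step with m = ceil(sqrt(292)) = 18.
Baby table (110^j mod 293 for j=0..17):
  0:1  1:110  2:87  3:194  4:244  5:177  6:132  7:163
  8:57  9:117  10:271  11:217  12:137  13:127  14:199  15:208
  16:26  17:223
Giant step factor: 110^(-18) ≡ 25 (mod 293).
Scan 281·25^i mod 293 for i = 0, 1, …:
  i=0: 281   i=1: 286   i=2: 118   i=3: 20
  i=4: 207   i=5: 194
Match at i=5, j=3: e = 5·18 + 3 = 93.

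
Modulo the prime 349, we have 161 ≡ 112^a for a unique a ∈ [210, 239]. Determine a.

Compute 112^210 mod 349 = 223, then multiply by 112 repeatedly:
  112^210=223  112^211=197  112^212=77  112^213=248  112^214=205
  112^215=275  112^216=88  112^217=84  112^218=334  112^219=65
  112^220=300  112^221=96  112^222=282  112^223=174  112^224=293
  112^225=10  112^226=73  112^227=149  112^228=285  112^229=161
Found 161 at exponent 229.

229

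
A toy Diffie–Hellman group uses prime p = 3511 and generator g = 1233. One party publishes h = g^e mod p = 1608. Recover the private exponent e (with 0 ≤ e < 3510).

Baby-step giant-step with m = ceil(sqrt(3510)) = 60.
Baby table (1233^j mod 3511 for j=0..59):
  0:1  1:1233  2:26  3:459  4:676  5:1401  6:21  7:1316
  8:546  9:2617  10:152  11:1333  12:441  13:3059  14:933  15:2292
  16:3192  17:3416  18:2239  19:1041  20:2038  21:2489  22:323  23:1516
  24:1376  25:795  26:666  27:3115  28:3272  29:237  30:808  31:2651
  32:3453  33:2217  34:2003  35:1466  36:2924  37:3006  38:2293  39:914
  40:3442  41:2698  42:1717  43:3439  44:2510  45:1639  46:2062  47:482
  48:947  49:1999  50:45  51:2820  52:1170  53:3100  54:2332  55:3358
  56:945  57:3044  58:3504  59:1902
Giant step factor: 1233^(-60) ≡ 1524 (mod 3511).
Scan 1608·1524^i mod 3511 for i = 0, 1, …:
  i=0: 1608   i=1: 3425   i=2: 2354   i=3: 2765
  i=4: 660   i=5: 1694   i=6: 1071   i=7: 3100
Match at i=7, j=53: e = 7·60 + 53 = 473.

473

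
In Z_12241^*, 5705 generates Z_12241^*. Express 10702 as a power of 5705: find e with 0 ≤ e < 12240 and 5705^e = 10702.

9018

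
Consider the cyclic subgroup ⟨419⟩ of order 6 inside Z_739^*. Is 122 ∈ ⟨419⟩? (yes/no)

122 ∈ ⟨419⟩ iff 122^6 ≡ 1 (mod 739), since |⟨419⟩| = 6.
122^6 mod 739 = 106.
Since 106 ≠ 1, 122 does not lie in the subgroup.

no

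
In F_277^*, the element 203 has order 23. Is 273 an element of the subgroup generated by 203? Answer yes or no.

yes

⟨203⟩ has order 23; its elements mod 277 are {1, 16, 19, 27, 30, 52, 69, 84, 131, 155, 157, 164, 169, 175, 201, 203, 211, 213, 218, 236, 256, 264, 273}.
273 is in this set.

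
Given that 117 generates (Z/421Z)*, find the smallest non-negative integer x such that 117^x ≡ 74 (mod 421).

142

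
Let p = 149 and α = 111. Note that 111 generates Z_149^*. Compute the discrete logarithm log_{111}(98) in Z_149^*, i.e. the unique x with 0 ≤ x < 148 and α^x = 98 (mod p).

147

Baby-step giant-step with m = ceil(sqrt(148)) = 13.
Baby table (111^j mod 149 for j=0..12):
  0:1  1:111  2:103  3:109  4:30  5:52  6:110  7:141
  8:6  9:70  10:22  11:58  12:31
Giant step factor: 111^(-13) ≡ 32 (mod 149).
Scan 98·32^i mod 149 for i = 0, 1, …:
  i=0: 98   i=1: 7   i=2: 75   i=3: 16
  i=4: 65   i=5: 143   i=6: 106   i=7: 114
  i=8: 72   i=9: 69   i=10: 122   i=11: 30
Match at i=11, j=4: x = 11·13 + 4 = 147.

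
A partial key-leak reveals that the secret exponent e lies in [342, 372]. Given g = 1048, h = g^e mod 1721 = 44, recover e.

Compute 1048^342 mod 1721 = 550, then multiply by 1048 repeatedly:
  1048^342=550  1048^343=1586  1048^344=1363  1048^345=1715  1048^346=596
  1048^347=1606  1048^348=1671  1048^349=951  1048^350=189  1048^351=157
  1048^352=1041  1048^353=1575  1048^354=161  1048^355=70  1048^356=1078
  1048^357=768  1048^358=1157  1048^359=952  1048^360=1237  1048^361=463
  1048^362=1623  1048^363=556  1048^364=990  1048^365=1478  1048^366=44
Found 44 at exponent 366.

366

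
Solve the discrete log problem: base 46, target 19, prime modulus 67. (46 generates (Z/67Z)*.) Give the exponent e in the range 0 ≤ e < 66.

14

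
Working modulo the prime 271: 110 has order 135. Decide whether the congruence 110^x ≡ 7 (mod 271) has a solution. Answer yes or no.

yes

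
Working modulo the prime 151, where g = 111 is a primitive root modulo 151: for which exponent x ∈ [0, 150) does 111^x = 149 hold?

Baby-step giant-step with m = ceil(sqrt(150)) = 13.
Baby table (111^j mod 151 for j=0..12):
  0:1  1:111  2:90  3:24  4:97  5:46  6:123  7:63
  8:47  9:83  10:2  11:71  12:29
Giant step factor: 111^(-13) ≡ 129 (mod 151).
Scan 149·129^i mod 151 for i = 0, 1, …:
  i=0: 149   i=1: 44   i=2: 89   i=3: 5
  i=4: 41   i=5: 4   i=6: 63
Match at i=6, j=7: x = 6·13 + 7 = 85.

85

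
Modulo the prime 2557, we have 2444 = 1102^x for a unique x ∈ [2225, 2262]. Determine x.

Compute 1102^2225 mod 2557 = 724, then multiply by 1102 repeatedly:
  1102^2225=724  1102^2226=64  1102^2227=1489  1102^2228=1841  1102^2229=1081
  1102^2230=2257  1102^2231=1810  1102^2232=160  1102^2233=2444
Found 2444 at exponent 2233.

2233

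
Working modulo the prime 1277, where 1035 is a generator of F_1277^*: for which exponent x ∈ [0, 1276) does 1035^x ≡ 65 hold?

Baby-step giant-step with m = ceil(sqrt(1276)) = 36.
Baby table (1035^j mod 1277 for j=0..35):
  0:1  1:1035  2:1099  3:935  4:1036  5:857  6:757  7:694
  8:616  9:337  10:174  11:33  12:953  13:511  14:207  15:986
  16:187  17:718  18:1193  19:1173  20:905  21:634  22:1089  23:801
  24:262  25:446  26:613  27:1063  28:708  29:1059  30:399  31:494
  32:490  33:181  34:893  35:984
Giant step factor: 1035^(-36) ≡ 668 (mod 1277).
Scan 65·668^i mod 1277 for i = 0, 1, …:
  i=0: 65   i=1: 2   i=2: 59   i=3: 1102
  i=4: 584   i=5: 627   i=6: 1257   i=7: 687
  i=8: 473   i=9: 545     …   i=13: 378
  i=14: 935
Match at i=14, j=3: x = 14·36 + 3 = 507.

507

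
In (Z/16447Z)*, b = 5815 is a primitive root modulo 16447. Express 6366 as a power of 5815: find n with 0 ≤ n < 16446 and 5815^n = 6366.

16215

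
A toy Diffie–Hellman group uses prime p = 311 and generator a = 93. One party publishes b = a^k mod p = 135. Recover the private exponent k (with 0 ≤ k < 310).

148

Baby-step giant-step with m = ceil(sqrt(310)) = 18.
Baby table (93^j mod 311 for j=0..17):
  0:1  1:93  2:252  3:111  4:60  5:293  6:192  7:129
  8:179  9:164  10:13  11:276  12:166  13:199  14:158  15:77
  16:8  17:122
Giant step factor: 93^(-18) ≡ 226 (mod 311).
Scan 135·226^i mod 311 for i = 0, 1, …:
  i=0: 135   i=1: 32   i=2: 79   i=3: 127
  i=4: 90   i=5: 125   i=6: 260   i=7: 292
  i=8: 60
Match at i=8, j=4: k = 8·18 + 4 = 148.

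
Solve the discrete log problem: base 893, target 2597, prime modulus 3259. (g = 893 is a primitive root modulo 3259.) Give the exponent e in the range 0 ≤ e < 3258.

Baby-step giant-step with m = ceil(sqrt(3258)) = 58.
Baby table (893^j mod 3259 for j=0..57):
  0:1  1:893  2:2253  3:1126  4:1746  5:1376  6:125  7:819
  8:1351  9:613  10:3156  11:2532  12:2589  13:1346  14:2666  15:1668
  16:161  17:377  18:984  19:2041  20:832  21:3183  22:571  23:1499
  24:2417  25:923  26:2971  27:277  28:2936  29:1612  30:2297  31:1310
  32:3108  33:2035  34:1992  35:2701  36:333  37:800  38:679  39:173
  40:1316  41:1948  42:2517  43:2230  44:141  45:2071  46:1550  47:2334
  48:1761  49:1735  50:1330  51:1414  52:1469  53:1699  54:1772  55:1781
  56:41  57:764
Giant step factor: 893^(-58) ≡ 2977 (mod 3259).
Scan 2597·2977^i mod 3259 for i = 0, 1, …:
  i=0: 2597   i=1: 921   i=2: 998   i=3: 2097
  i=4: 1784   i=5: 2057   i=6: 28   i=7: 1881
  i=8: 775   i=9: 3062     …   i=37: 575
  i=38: 800
Match at i=38, j=37: e = 38·58 + 37 = 2241.

2241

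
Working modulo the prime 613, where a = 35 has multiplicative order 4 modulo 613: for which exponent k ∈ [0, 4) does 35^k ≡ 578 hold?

3

Successive powers of 35 modulo 613:
  35^0=1  35^1=35  35^2=612  35^3=578
So 35^3 ≡ 578 (mod 613), giving k = 3.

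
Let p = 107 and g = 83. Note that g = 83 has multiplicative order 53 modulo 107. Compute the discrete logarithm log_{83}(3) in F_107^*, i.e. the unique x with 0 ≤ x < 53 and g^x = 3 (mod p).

30

Baby-step giant-step with m = ceil(sqrt(53)) = 8.
Baby table (83^j mod 107 for j=0..7):
  0:1  1:83  2:41  3:86  4:76  5:102  6:13  7:9
Giant step factor: 83^(-8) ≡ 53 (mod 107).
Scan 3·53^i mod 107 for i = 0, 1, …:
  i=0: 3   i=1: 52   i=2: 81   i=3: 13
Match at i=3, j=6: x = 3·8 + 6 = 30.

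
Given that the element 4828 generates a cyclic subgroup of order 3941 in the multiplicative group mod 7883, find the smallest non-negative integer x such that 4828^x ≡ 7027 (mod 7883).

3730

Baby-step giant-step with m = ceil(sqrt(3941)) = 63.
Baby table (4828^j mod 7883 for j=0..62):
  0:1  1:4828  2:7436  3:1826  4:2734  5:3610  6:7650  7:2345
  8:1672  9:224  10:1501  11:2351  12:6991  13:5425  14:4574  15:2989
  16:5002  17:4027  18:2878  19:5138  20:6346  21:5150  22:1218  23:7669
  24:7364  25:1062  26:3386  27:6149  28:7877  29:2564  30:2682  31:4810
  32:7245  33:1989  34:1398  35:1696  36:5734  37:6539  38:6760  39:1660
  40:5352  41:6865  42:4088  43:5715  44:1520  45:7370  46:6381  47:704
  48:1339  49:632  50:575  51:1284  52:3114  53:1511  54:3333  55:2521
  56:36  57:382  58:7557  59:2672  60:3828  61:3832  62:7378
Giant step factor: 4828^(-63) ≡ 1217 (mod 7883).
Scan 7027·1217^i mod 7883 for i = 0, 1, …:
  i=0: 7027   i=1: 6687   i=2: 2823   i=3: 6486
  i=4: 2579   i=5: 1209   i=6: 5115   i=7: 5268
  i=8: 2277   i=9: 4176     …   i=58: 7732
  i=59: 5425
Match at i=59, j=13: x = 59·63 + 13 = 3730.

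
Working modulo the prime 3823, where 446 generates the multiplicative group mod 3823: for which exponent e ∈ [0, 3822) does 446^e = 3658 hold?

Baby-step giant-step with m = ceil(sqrt(3822)) = 62.
Baby table (446^j mod 3823 for j=0..61):
  0:1  1:446  2:120  3:3821  4:2931  5:3583  6:4  7:1784
  8:480  9:3815  10:255  11:2863  12:16  13:3313  14:1920  15:3791
  16:1020  17:3806  18:64  19:1783  20:34  21:3695  22:257  23:3755
  24:256  25:3309  26:136  27:3311  28:1028  29:3551  30:1024  31:1767
  32:544  33:1775  34:289  35:2735  36:273  37:3245  38:2176  39:3277
  40:1156  41:3294  42:1092  43:1511  44:1058  45:1639  46:801  47:1707
  48:545  49:2221  50:409  51:2733  52:3204  53:3005  54:2180  55:1238
  56:1636  57:3286  58:1347  59:551  60:1074  61:1129
Giant step factor: 446^(-62) ≡ 281 (mod 3823).
Scan 3658·281^i mod 3823 for i = 0, 1, …:
  i=0: 3658   i=1: 3334   i=2: 219   i=3: 371
  i=4: 1030   i=5: 2705   i=6: 3151   i=7: 2318
  i=8: 1448   i=9: 1650     …   i=44: 2299
  i=45: 3755
Match at i=45, j=23: e = 45·62 + 23 = 2813.

2813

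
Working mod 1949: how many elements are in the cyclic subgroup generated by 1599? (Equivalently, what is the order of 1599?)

974

The order of 1599 must divide p − 1 = 1948 = 2^2 · 487.
Divisors: 1, 2, 4, 487, 974, 1948.
Check each in increasing order: 1599^1 ≡ 1599;  1599^2 ≡ 1662;  1599^4 ≡ 511;  1599^487 ≡ 1948;  1599^974 ≡ 1.
Smallest exponent giving 1 is 974.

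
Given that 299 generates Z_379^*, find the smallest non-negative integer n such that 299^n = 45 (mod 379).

82

Baby-step giant-step with m = ceil(sqrt(378)) = 20.
Baby table (299^j mod 379 for j=0..19):
  0:1  1:299  2:336  3:29  4:333  5:269  6:83  7:182
  8:221  9:133  10:351  11:345  12:67  13:325  14:151  15:48
  16:329  17:210  18:255  19:66
Giant step factor: 299^(-20) ≡ 277 (mod 379).
Scan 45·277^i mod 379 for i = 0, 1, …:
  i=0: 45   i=1: 337   i=2: 115   i=3: 19
  i=4: 336
Match at i=4, j=2: n = 4·20 + 2 = 82.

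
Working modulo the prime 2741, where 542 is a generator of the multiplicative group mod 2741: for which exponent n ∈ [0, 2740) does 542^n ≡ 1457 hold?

Baby-step giant-step with m = ceil(sqrt(2740)) = 53.
Baby table (542^j mod 2741 for j=0..52):
  0:1  1:542  2:477  3:880  4:26  5:387  6:1438  7:952
  8:676  9:1839  10:1755  11:83  12:1130  13:1217  14:1774  15:2158
  16:1970  17:1491  18:2268  19:1288  20:1882  21:392  22:1407  23:596
  24:2335  25:1969  26:949  27:1791  28:408  29:1856  30:5  31:2710
  32:2385  33:1659  34:130  35:1935  36:1708  37:2019  38:639  39:972
  40:552  41:415  42:168  43:603  44:647  45:2567  46:1627  47:1973
  48:376  49:958  50:1187  51:1960  52:1553
Giant step factor: 542^(-53) ≡ 367 (mod 2741).
Scan 1457·367^i mod 2741 for i = 0, 1, …:
  i=0: 1457   i=1: 224   i=2: 2719   i=3: 149
  i=4: 2604   i=5: 1800   i=6: 19   i=7: 1491
Match at i=7, j=17: n = 7·53 + 17 = 388.

388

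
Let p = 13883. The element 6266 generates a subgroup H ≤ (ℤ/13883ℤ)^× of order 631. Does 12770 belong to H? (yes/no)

no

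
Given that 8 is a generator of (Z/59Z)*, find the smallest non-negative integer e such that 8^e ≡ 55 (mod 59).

Baby-step giant-step with m = ceil(sqrt(58)) = 8.
Baby table (8^j mod 59 for j=0..7):
  0:1  1:8  2:5  3:40  4:25  5:23  6:7  7:56
Giant step factor: 8^(-8) ≡ 27 (mod 59).
Scan 55·27^i mod 59 for i = 0, 1, …:
  i=0: 55   i=1: 10   i=2: 34   i=3: 33
  i=4: 6   i=5: 44   i=6: 8
Match at i=6, j=1: e = 6·8 + 1 = 49.

49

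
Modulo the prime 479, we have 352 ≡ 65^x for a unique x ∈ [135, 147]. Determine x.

144

Compute 65^135 mod 479 = 311, then multiply by 65 repeatedly:
  65^135=311  65^136=97  65^137=78  65^138=280  65^139=477
  65^140=349  65^141=172  65^142=163  65^143=57  65^144=352
Found 352 at exponent 144.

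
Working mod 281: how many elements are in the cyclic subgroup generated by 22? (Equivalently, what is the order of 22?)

The order of 22 must divide p − 1 = 280 = 2^3 · 5 · 7.
Divisors: 1, 2, 4, 5, 7, 8, 10, 14, 20, 28, 35, 40, 56, 70, 140, 280.
Check each in increasing order: 22^1 ≡ 22;  22^2 ≡ 203;  22^4 ≡ 183;  22^5 ≡ 92;  22^7 ≡ 130;  22^8 ≡ 50;  22^10 ≡ 34;  22^14 ≡ 40;  22^20 ≡ 32;  22^28 ≡ 195;  22^35 ≡ 60;  22^40 ≡ 181;  22^56 ≡ 90;  22^70 ≡ 228;  22^140 ≡ 280;  22^280 ≡ 1.
Smallest exponent giving 1 is 280.

280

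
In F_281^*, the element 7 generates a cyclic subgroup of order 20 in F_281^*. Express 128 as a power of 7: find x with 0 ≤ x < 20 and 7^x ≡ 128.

Successive powers of 7 modulo 281:
  7^0=1  7^1=7  7^2=49  7^3=62  7^4=153  7^5=228
  7^6=191  7^7=213  7^8=86  7^9=40  7^10=280  7^11=274
  7^12=232  7^13=219  7^14=128
So 7^14 ≡ 128 (mod 281), giving x = 14.

14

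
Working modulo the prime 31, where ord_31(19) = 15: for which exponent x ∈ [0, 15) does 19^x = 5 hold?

Successive powers of 19 modulo 31:
  19^0=1  19^1=19  19^2=20  19^3=8  19^4=28  19^5=5
So 19^5 ≡ 5 (mod 31), giving x = 5.

5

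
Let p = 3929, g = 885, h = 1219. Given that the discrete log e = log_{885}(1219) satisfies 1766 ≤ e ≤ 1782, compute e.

Compute 885^1766 mod 3929 = 506, then multiply by 885 repeatedly:
  885^1766=506  885^1767=3833  885^1768=1478  885^1769=3602  885^1770=1351
  885^1771=1219
Found 1219 at exponent 1771.

1771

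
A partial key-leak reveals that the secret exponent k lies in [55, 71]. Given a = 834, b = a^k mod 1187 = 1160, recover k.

61

Compute 834^55 mod 1187 = 88, then multiply by 834 repeatedly:
  834^55=88  834^56=985  834^57=86  834^58=504  834^59=138
  834^60=1140  834^61=1160
Found 1160 at exponent 61.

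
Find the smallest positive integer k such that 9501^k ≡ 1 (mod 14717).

14716

The order of 9501 must divide p − 1 = 14716 = 2^2 · 13 · 283.
Divisors: 1, 2, 4, 13, 26, 52, 283, 566, 1132, 3679, 7358, 14716.
Check each in increasing order: 9501^1 ≡ 9501;  9501^2 ≡ 9640;  9501^4 ≡ 6462;  9501^13 ≡ 3685;  9501^26 ≡ 10151;  9501^52 ≡ 9084;  9501^283 ≡ 7799;  9501^566 ≡ 13757;  9501^1132 ≡ 9146;  9501^3679 ≡ 1249;  9501^7358 ≡ 14716;  9501^14716 ≡ 1.
Smallest exponent giving 1 is 14716.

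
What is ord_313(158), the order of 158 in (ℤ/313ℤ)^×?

The order of 158 must divide p − 1 = 312 = 2^3 · 3 · 13.
Divisors: 1, 2, 3, 4, 6, 8, 12, 13, 24, 26, 39, 52, 78, 104, 156, 312.
Check each in increasing order: 158^1 ≡ 158;  158^2 ≡ 237;  158^3 ≡ 199;  158^4 ≡ 142;  158^6 ≡ 163;  158^8 ≡ 132;  158^12 ≡ 277;  158^13 ≡ 259;  158^24 ≡ 44;  158^26 ≡ 99;  158^39 ≡ 288;  158^52 ≡ 98;  158^78 ≡ 312;  158^104 ≡ 214;  158^156 ≡ 1.
Smallest exponent giving 1 is 156.

156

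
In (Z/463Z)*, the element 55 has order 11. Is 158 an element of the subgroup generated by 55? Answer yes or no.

yes

158 ∈ ⟨55⟩ iff 158^11 ≡ 1 (mod 463), since |⟨55⟩| = 11.
158^11 mod 463 = 1.
Since 1 = 1, 158 lies in the subgroup.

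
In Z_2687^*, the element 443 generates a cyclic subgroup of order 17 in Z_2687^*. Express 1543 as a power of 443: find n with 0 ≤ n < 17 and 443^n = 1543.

Successive powers of 443 modulo 2687:
  443^0=1  443^1=443  443^2=98  443^3=422  443^4=1543
So 443^4 ≡ 1543 (mod 2687), giving n = 4.

4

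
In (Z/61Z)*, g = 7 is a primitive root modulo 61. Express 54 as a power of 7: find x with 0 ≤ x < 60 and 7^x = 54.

Baby-step giant-step with m = ceil(sqrt(60)) = 8.
Baby table (7^j mod 61 for j=0..7):
  0:1  1:7  2:49  3:38  4:22  5:32  6:41  7:43
Giant step factor: 7^(-8) ≡ 15 (mod 61).
Scan 54·15^i mod 61 for i = 0, 1, …:
  i=0: 54   i=1: 17   i=2: 11   i=3: 43
Match at i=3, j=7: x = 3·8 + 7 = 31.

31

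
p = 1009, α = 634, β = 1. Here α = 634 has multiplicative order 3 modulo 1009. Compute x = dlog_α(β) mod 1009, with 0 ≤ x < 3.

0

Successive powers of 634 modulo 1009:
  634^0=1
So 634^0 ≡ 1 (mod 1009), giving x = 0.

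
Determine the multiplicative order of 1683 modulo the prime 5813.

1453

The order of 1683 must divide p − 1 = 5812 = 2^2 · 1453.
Divisors: 1, 2, 4, 1453, 2906, 5812.
Check each in increasing order: 1683^1 ≡ 1683;  1683^2 ≡ 1558;  1683^4 ≡ 3343;  1683^1453 ≡ 1.
Smallest exponent giving 1 is 1453.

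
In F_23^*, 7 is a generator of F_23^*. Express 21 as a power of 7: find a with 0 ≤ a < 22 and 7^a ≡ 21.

3

Successive powers of 7 modulo 23:
  7^0=1  7^1=7  7^2=3  7^3=21
So 7^3 ≡ 21 (mod 23), giving a = 3.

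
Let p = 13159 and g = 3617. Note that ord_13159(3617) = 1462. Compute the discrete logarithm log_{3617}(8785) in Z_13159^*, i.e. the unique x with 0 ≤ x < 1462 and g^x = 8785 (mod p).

Baby-step giant-step with m = ceil(sqrt(1462)) = 39.
Baby table (3617^j mod 13159 for j=0..38):
  0:1  1:3617  2:2643  3:6297  4:11179  5:9995  6:4142  7:6672
  8:12177  9:1036  10:10056  11:1076  12:9987  13:1524  14:11846  15:1278
  16:3717  17:9050  18:7417  19:9247  20:9380  21:3558  22:12943  23:8268
  24:8108  25:8384  26:6592  27:12315  28:140  29:6338  30:1568  31:13086
  32:12298  33:4446  34:884  35:12950  36:7269  37:291  38:12986
Giant step factor: 3617^(-39) ≡ 11716 (mod 13159).
Scan 8785·11716^i mod 13159 for i = 0, 1, …:
  i=0: 8785   i=1: 8521   i=2: 7862   i=3: 11351
  i=4: 3462   i=5: 4754   i=6: 8976   i=7: 9247
Match at i=7, j=19: x = 7·39 + 19 = 292.

292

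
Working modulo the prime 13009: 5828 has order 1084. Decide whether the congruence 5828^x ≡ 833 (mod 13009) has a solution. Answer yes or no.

yes

833 ∈ ⟨5828⟩ iff 833^1084 ≡ 1 (mod 13009), since |⟨5828⟩| = 1084.
833^1084 mod 13009 = 1.
Since 1 = 1, 833 lies in the subgroup.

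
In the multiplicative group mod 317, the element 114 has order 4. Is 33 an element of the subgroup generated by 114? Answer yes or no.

no

33 ∈ ⟨114⟩ iff 33^4 ≡ 1 (mod 317), since |⟨114⟩| = 4.
33^4 mod 317 = 24.
Since 24 ≠ 1, 33 does not lie in the subgroup.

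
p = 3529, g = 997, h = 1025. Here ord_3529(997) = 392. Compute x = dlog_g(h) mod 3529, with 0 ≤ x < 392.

Baby-step giant-step with m = ceil(sqrt(392)) = 20.
Baby table (997^j mod 3529 for j=0..19):
  0:1  1:997  2:2360  3:2606  4:838  5:2642  6:1440  7:2906
  8:3502  9:1313  10:3331  11:218  12:2077  13:2775  14:3468  15:2705
  16:729  17:3368  18:1817  19:1172
Giant step factor: 997^(-20) ≡ 55 (mod 3529).
Scan 1025·55^i mod 3529 for i = 0, 1, …:
  i=0: 1025   i=1: 3440   i=2: 2163   i=3: 2508
  i=4: 309   i=5: 2879   i=6: 3069   i=7: 2932
  i=8: 2455   i=9: 923     …   i=17: 3037
  i=18: 1172
Match at i=18, j=19: x = 18·20 + 19 = 379.

379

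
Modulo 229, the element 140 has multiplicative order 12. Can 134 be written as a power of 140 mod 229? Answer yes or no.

yes

134 ∈ ⟨140⟩ iff 134^12 ≡ 1 (mod 229), since |⟨140⟩| = 12.
134^12 mod 229 = 1.
Since 1 = 1, 134 lies in the subgroup.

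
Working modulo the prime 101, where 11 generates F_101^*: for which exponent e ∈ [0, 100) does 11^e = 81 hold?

52

Baby-step giant-step with m = ceil(sqrt(100)) = 10.
Baby table (11^j mod 101 for j=0..9):
  0:1  1:11  2:20  3:18  4:97  5:57  6:21  7:29
  8:16  9:75
Giant step factor: 11^(-10) ≡ 6 (mod 101).
Scan 81·6^i mod 101 for i = 0, 1, …:
  i=0: 81   i=1: 82   i=2: 88   i=3: 23
  i=4: 37   i=5: 20
Match at i=5, j=2: e = 5·10 + 2 = 52.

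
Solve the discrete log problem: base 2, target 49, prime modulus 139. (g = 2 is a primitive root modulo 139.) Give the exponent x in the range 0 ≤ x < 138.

Baby-step giant-step with m = ceil(sqrt(138)) = 12.
Baby table (2^j mod 139 for j=0..11):
  0:1  1:2  2:4  3:8  4:16  5:32  6:64  7:128
  8:117  9:95  10:51  11:102
Giant step factor: 2^(-12) ≡ 77 (mod 139).
Scan 49·77^i mod 139 for i = 0, 1, …:
  i=0: 49   i=1: 20   i=2: 11   i=3: 13
  i=4: 28   i=5: 71   i=6: 46   i=7: 67
  i=8: 16
Match at i=8, j=4: x = 8·12 + 4 = 100.

100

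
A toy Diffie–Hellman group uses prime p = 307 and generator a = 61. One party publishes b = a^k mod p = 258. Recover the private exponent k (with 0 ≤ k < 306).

Baby-step giant-step with m = ceil(sqrt(306)) = 18.
Baby table (61^j mod 307 for j=0..17):
  0:1  1:61  2:37  3:108  4:141  5:5  6:305  7:185
  8:233  9:91  10:25  11:297  12:4  13:244  14:148  15:125
  16:257  17:20
Giant step factor: 61^(-18) ≡ 115 (mod 307).
Scan 258·115^i mod 307 for i = 0, 1, …:
  i=0: 258   i=1: 198   i=2: 52   i=3: 147
  i=4: 20
Match at i=4, j=17: k = 4·18 + 17 = 89.

89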